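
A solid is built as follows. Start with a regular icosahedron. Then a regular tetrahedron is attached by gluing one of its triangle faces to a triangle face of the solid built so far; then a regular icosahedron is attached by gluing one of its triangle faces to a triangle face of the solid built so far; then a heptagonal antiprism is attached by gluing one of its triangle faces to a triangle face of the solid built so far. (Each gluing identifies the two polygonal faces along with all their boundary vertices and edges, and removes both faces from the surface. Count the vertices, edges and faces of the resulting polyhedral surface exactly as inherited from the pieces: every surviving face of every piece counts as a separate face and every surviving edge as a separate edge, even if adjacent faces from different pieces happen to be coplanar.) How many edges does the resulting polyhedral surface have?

85

A regular icosahedron: V=12, E=30, F=20.
Attach a regular tetrahedron (V=4, E=6, F=4) along a 3-gon: merge 3 vertices and 3 edges, delete both glued faces → V=13, E=33, F=22.
Attach a regular icosahedron (V=12, E=30, F=20) along a 3-gon: merge 3 vertices and 3 edges, delete both glued faces → V=22, E=60, F=40.
Attach a heptagonal antiprism (V=14, E=28, F=16) along a 3-gon: merge 3 vertices and 3 edges, delete both glued faces → V=33, E=85, F=54.
Check: V − E + F = 33 − 85 + 54 = 2.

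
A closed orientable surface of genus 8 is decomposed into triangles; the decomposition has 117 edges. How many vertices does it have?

25

χ = 2 − 2·8 = -14, and every face is a triangle so 3F = 2E.
F = 2E/3 = 78. Then V = -14 + E − F = -14 + 117 − 78 = 25.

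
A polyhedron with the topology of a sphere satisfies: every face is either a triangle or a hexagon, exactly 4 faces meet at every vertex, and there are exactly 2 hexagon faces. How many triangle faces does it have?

12

Let x be the number of triangles; then F = 2 + x.
Edge–face incidences: 2E = 6·2 + 3·x = 12 + 3x.
Every vertex has degree 4, so 4V = 2E.
Euler: V − E + F = 2 ⇒ (2E)/4 − E + (2 + x) = 2.
Multiply by 8: 2·(2E) − 4·(2E) + 8·(2 + x) = 16, i.e. 16 + 8x − 2·(12 + 3x) = 16.
Collecting terms: 2x − 8 = 16, so 2x = 24, so x = 12.
Then 2E = 12 + 3·12 = 48, so E = 24, V = 2E/4 = 12, F = 2 + 12 = 14.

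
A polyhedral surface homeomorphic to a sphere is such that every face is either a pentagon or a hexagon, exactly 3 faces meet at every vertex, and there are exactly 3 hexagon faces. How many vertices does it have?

Let x be the number of pentagons; then F = 3 + x.
Edge–face incidences: 2E = 6·3 + 5·x = 18 + 5x.
Every vertex has degree 3, so 3V = 2E.
Euler: V − E + F = 2 ⇒ (2E)/3 − E + (3 + x) = 2.
Multiply by 6: 2·(2E) − 3·(2E) + 6·(3 + x) = 12, i.e. 18 + 6x − (18 + 5x) = 12.
Collecting terms: x = 12.
Then 2E = 18 + 5·12 = 78, so E = 39, V = 2E/3 = 26, F = 3 + 12 = 15.

26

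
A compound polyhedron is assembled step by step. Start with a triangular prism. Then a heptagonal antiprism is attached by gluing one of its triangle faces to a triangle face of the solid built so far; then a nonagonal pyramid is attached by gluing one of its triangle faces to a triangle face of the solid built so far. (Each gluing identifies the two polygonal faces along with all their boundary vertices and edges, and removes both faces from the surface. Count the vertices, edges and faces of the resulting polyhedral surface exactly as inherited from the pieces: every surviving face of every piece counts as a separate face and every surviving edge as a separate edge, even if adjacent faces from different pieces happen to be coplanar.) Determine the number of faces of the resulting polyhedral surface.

A triangular prism: V=6, E=9, F=5.
Attach a heptagonal antiprism (V=14, E=28, F=16) along a 3-gon: merge 3 vertices and 3 edges, delete both glued faces → V=17, E=34, F=19.
Attach a nonagonal pyramid (V=10, E=18, F=10) along a 3-gon: merge 3 vertices and 3 edges, delete both glued faces → V=24, E=49, F=27.
Check: V − E + F = 24 − 49 + 27 = 2.

27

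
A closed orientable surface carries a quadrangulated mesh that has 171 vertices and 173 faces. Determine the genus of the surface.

Every face is a square, so 2E = 4·173 = 692, giving E = 346.
χ = V − E + F = 171 − 346 + 173 = -2.
For a closed orientable surface χ = 2 − 2g, so g = (2 − (-2))/2 = 2.

2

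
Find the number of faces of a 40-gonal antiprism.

An antiprism on an n-gon has two n-gon caps and 2n triangles: V = 2·40 = 80, E = 4·40 = 160, F = 2·40 + 2 = 82.

82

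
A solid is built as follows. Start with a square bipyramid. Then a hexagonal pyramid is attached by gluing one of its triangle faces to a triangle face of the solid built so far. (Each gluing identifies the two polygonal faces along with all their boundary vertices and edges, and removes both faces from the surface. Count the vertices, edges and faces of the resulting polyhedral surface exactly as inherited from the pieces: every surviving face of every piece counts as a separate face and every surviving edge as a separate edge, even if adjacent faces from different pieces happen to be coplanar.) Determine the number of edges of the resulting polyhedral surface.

A square bipyramid: V=6, E=12, F=8.
Attach a hexagonal pyramid (V=7, E=12, F=7) along a 3-gon: merge 3 vertices and 3 edges, delete both glued faces → V=10, E=21, F=13.
Check: V − E + F = 10 − 21 + 13 = 2.

21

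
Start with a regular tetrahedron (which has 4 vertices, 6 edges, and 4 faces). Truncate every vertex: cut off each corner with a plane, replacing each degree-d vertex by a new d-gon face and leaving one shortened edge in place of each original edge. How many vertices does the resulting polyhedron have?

12

Truncation replaces each original edge-end by a new vertex, so V′ = 2E = 12.
Each original edge survives, and each old vertex of degree d contributes d new edges; summing degrees gives Σd = 2E, so E′ = E + 2E = 3E = 18.
Each original face survives and each original vertex becomes one new face: F′ = F + V = 8.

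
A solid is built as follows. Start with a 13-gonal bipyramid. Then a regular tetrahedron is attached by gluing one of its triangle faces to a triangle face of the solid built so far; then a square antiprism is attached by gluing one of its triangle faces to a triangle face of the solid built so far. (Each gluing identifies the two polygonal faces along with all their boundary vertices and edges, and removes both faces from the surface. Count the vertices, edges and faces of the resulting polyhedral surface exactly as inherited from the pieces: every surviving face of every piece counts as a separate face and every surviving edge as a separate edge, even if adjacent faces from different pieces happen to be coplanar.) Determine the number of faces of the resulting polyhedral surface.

36

A 13-gonal bipyramid: V=15, E=39, F=26.
Attach a regular tetrahedron (V=4, E=6, F=4) along a 3-gon: merge 3 vertices and 3 edges, delete both glued faces → V=16, E=42, F=28.
Attach a square antiprism (V=8, E=16, F=10) along a 3-gon: merge 3 vertices and 3 edges, delete both glued faces → V=21, E=55, F=36.
Check: V − E + F = 21 − 55 + 36 = 2.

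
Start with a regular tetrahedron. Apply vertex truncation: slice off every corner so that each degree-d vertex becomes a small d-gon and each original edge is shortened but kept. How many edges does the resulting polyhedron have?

The base solid has V = 4, E = 6, F = 4.
Truncation replaces each original edge-end by a new vertex, so V′ = 2E = 12.
Each original edge survives, and each old vertex of degree d contributes d new edges; summing degrees gives Σd = 2E, so E′ = E + 2E = 3E = 18.
Each original face survives and each original vertex becomes one new face: F′ = F + V = 8.

18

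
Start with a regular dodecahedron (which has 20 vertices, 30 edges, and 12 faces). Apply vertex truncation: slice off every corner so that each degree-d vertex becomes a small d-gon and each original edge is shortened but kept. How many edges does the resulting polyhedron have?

Truncation replaces each original edge-end by a new vertex, so V′ = 2E = 60.
Each original edge survives, and each old vertex of degree d contributes d new edges; summing degrees gives Σd = 2E, so E′ = E + 2E = 3E = 90.
Each original face survives and each original vertex becomes one new face: F′ = F + V = 32.

90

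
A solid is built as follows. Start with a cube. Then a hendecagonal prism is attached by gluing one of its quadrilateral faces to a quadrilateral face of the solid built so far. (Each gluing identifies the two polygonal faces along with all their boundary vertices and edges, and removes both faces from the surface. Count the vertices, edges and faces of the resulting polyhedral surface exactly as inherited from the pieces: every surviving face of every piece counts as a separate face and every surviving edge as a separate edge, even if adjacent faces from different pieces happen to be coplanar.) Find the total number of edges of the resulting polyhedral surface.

41

A cube: V=8, E=12, F=6.
Attach a hendecagonal prism (V=22, E=33, F=13) along a 4-gon: merge 4 vertices and 4 edges, delete both glued faces → V=26, E=41, F=17.
Check: V − E + F = 26 − 41 + 17 = 2.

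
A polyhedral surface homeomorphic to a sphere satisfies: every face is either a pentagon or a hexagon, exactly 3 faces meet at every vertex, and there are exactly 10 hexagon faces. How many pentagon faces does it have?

12

Let x be the number of pentagons; then F = 10 + x.
Edge–face incidences: 2E = 6·10 + 5·x = 60 + 5x.
Every vertex has degree 3, so 3V = 2E.
Euler: V − E + F = 2 ⇒ (2E)/3 − E + (10 + x) = 2.
Multiply by 6: 2·(2E) − 3·(2E) + 6·(10 + x) = 12, i.e. 60 + 6x − (60 + 5x) = 12.
Collecting terms: x = 12.
Then 2E = 60 + 5·12 = 120, so E = 60, V = 2E/3 = 40, F = 10 + 12 = 22.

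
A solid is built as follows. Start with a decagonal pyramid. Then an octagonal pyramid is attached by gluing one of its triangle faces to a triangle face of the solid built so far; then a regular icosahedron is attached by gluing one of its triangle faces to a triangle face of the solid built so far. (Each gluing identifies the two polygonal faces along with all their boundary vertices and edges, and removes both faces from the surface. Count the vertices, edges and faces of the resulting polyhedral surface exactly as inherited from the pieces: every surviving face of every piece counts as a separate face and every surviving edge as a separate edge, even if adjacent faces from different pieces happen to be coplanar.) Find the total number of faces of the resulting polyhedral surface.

36

A decagonal pyramid: V=11, E=20, F=11.
Attach an octagonal pyramid (V=9, E=16, F=9) along a 3-gon: merge 3 vertices and 3 edges, delete both glued faces → V=17, E=33, F=18.
Attach a regular icosahedron (V=12, E=30, F=20) along a 3-gon: merge 3 vertices and 3 edges, delete both glued faces → V=26, E=60, F=36.
Check: V − E + F = 26 − 60 + 36 = 2.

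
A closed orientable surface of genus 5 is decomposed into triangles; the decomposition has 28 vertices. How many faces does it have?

χ = 2 − 2·5 = -8, and every face is a triangle so 3F = 2E.
V − E + F = -8 with E = 3F/2 gives 28 − (3/2 − 1)·F = -8, so F = 72 and E = 108.

72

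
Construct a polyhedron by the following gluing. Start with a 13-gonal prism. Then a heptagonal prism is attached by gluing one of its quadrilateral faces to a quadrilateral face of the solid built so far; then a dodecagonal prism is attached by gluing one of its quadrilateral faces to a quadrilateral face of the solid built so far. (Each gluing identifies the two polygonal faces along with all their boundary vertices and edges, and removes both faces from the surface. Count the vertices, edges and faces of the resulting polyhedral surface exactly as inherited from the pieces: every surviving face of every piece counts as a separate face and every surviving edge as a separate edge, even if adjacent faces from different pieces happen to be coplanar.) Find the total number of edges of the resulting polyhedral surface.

A 13-gonal prism: V=26, E=39, F=15.
Attach a heptagonal prism (V=14, E=21, F=9) along a 4-gon: merge 4 vertices and 4 edges, delete both glued faces → V=36, E=56, F=22.
Attach a dodecagonal prism (V=24, E=36, F=14) along a 4-gon: merge 4 vertices and 4 edges, delete both glued faces → V=56, E=88, F=34.
Check: V − E + F = 56 − 88 + 34 = 2.

88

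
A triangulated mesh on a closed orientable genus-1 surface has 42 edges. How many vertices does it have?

14

χ = 2 − 2·1 = 0, and every face is a triangle so 3F = 2E.
F = 2E/3 = 28. Then V = 0 + E − F = 0 + 42 − 28 = 14.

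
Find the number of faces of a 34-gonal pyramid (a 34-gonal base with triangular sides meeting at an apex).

35

A pyramid on an n-gon base has one n-gon and n triangles: V = 34 + 1 = 35, E = 2·34 = 68, F = 34 + 1 = 35.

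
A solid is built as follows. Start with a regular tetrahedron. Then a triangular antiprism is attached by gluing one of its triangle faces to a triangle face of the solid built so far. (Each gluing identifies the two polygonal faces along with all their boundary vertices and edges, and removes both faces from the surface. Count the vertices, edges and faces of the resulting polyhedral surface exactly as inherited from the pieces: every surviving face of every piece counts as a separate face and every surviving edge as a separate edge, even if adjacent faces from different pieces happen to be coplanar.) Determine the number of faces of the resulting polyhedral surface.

A regular tetrahedron: V=4, E=6, F=4.
Attach a triangular antiprism (V=6, E=12, F=8) along a 3-gon: merge 3 vertices and 3 edges, delete both glued faces → V=7, E=15, F=10.
Check: V − E + F = 7 − 15 + 10 = 2.

10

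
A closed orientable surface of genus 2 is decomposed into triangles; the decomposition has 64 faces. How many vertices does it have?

30

χ = 2 − 2·2 = -2, and every face is a triangle so 3F = 2E.
E = 3·64/2 = 96. Then V = -2 + E − F = -2 + 96 − 64 = 30.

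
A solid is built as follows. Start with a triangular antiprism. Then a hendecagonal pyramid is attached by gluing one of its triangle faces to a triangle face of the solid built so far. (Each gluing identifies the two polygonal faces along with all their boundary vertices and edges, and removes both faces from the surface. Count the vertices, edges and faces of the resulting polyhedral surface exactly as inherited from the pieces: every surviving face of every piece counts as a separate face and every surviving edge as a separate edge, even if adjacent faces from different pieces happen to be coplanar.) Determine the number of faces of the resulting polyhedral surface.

A triangular antiprism: V=6, E=12, F=8.
Attach a hendecagonal pyramid (V=12, E=22, F=12) along a 3-gon: merge 3 vertices and 3 edges, delete both glued faces → V=15, E=31, F=18.
Check: V − E + F = 15 − 31 + 18 = 2.

18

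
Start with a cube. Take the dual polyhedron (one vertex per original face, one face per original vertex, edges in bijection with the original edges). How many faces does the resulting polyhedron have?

8

The base solid has V = 8, E = 12, F = 6.
The dual swaps V and F and preserves E: V′ = F = 6, E′ = E = 12, F′ = V = 8.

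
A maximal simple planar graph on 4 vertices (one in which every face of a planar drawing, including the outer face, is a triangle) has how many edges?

In a plane triangulation 3F = 2E and V − E + F = 2, so E = 3V − 6 = 3·4 − 6 = 6.

6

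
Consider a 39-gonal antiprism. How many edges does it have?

An antiprism on an n-gon has two n-gon caps and 2n triangles: V = 2·39 = 78, E = 4·39 = 156, F = 2·39 + 2 = 80.

156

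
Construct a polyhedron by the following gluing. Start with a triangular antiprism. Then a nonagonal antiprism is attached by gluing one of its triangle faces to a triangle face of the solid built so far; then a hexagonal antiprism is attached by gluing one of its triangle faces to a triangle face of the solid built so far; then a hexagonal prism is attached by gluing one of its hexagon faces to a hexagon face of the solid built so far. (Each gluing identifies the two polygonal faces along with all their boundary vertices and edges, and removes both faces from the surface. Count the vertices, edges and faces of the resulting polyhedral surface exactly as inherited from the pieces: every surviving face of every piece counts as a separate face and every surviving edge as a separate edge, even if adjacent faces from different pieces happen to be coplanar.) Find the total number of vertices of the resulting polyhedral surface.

A triangular antiprism: V=6, E=12, F=8.
Attach a nonagonal antiprism (V=18, E=36, F=20) along a 3-gon: merge 3 vertices and 3 edges, delete both glued faces → V=21, E=45, F=26.
Attach a hexagonal antiprism (V=12, E=24, F=14) along a 3-gon: merge 3 vertices and 3 edges, delete both glued faces → V=30, E=66, F=38.
Attach a hexagonal prism (V=12, E=18, F=8) along a 6-gon: merge 6 vertices and 6 edges, delete both glued faces → V=36, E=78, F=44.
Check: V − E + F = 36 − 78 + 44 = 2.

36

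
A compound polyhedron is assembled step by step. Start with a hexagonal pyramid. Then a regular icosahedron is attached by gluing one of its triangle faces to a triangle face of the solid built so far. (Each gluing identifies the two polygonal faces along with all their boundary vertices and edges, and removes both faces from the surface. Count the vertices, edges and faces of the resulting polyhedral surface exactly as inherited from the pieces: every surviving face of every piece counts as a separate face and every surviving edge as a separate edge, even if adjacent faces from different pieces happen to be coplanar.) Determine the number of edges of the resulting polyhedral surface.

39

A hexagonal pyramid: V=7, E=12, F=7.
Attach a regular icosahedron (V=12, E=30, F=20) along a 3-gon: merge 3 vertices and 3 edges, delete both glued faces → V=16, E=39, F=25.
Check: V − E + F = 16 − 39 + 25 = 2.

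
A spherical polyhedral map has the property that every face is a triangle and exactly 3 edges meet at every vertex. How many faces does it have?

4

Each face has 3 edges and each edge borders two faces, so 2E = 3F.
Each vertex has degree 3, so 3V = 2E and hence V = 3F/3.
Euler: V − E + F = 2 ⇒ (3F/3) − (3F/2) + F = 2.
Multiply by 6: (6 − 9 + 6)F = 12, i.e. 3F = 12.
So F = 4, E = 3·4/2 = 6, V = 3·4/3 = 4.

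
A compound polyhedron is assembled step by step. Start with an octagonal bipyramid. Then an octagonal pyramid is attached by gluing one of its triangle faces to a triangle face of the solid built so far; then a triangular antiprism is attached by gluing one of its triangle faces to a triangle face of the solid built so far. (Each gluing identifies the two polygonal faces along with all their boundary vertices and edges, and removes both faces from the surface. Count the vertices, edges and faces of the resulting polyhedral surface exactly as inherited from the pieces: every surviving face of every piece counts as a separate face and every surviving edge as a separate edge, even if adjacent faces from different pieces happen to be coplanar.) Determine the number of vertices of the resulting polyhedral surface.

19

An octagonal bipyramid: V=10, E=24, F=16.
Attach an octagonal pyramid (V=9, E=16, F=9) along a 3-gon: merge 3 vertices and 3 edges, delete both glued faces → V=16, E=37, F=23.
Attach a triangular antiprism (V=6, E=12, F=8) along a 3-gon: merge 3 vertices and 3 edges, delete both glued faces → V=19, E=46, F=29.
Check: V − E + F = 19 − 46 + 29 = 2.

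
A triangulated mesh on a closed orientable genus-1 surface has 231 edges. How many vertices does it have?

77

χ = 2 − 2·1 = 0, and every face is a triangle so 3F = 2E.
F = 2E/3 = 154. Then V = 0 + E − F = 0 + 231 − 154 = 77.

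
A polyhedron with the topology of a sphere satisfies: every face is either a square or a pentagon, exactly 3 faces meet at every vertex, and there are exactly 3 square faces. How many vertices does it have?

Let x be the number of pentagons; then F = 3 + x.
Edge–face incidences: 2E = 4·3 + 5·x = 12 + 5x.
Every vertex has degree 3, so 3V = 2E.
Euler: V − E + F = 2 ⇒ (2E)/3 − E + (3 + x) = 2.
Multiply by 6: 2·(2E) − 3·(2E) + 6·(3 + x) = 12, i.e. 18 + 6x − (12 + 5x) = 12.
Collecting terms: x + 6 = 12, so x = 6.
Then 2E = 12 + 5·6 = 42, so E = 21, V = 2E/3 = 14, F = 3 + 6 = 9.

14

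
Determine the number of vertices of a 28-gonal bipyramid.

A bipyramid over an n-gon has 2n triangular faces and n + 2 vertices: V = 28 + 2 = 30, E = 3·28 = 84, F = 2·28 = 56.

30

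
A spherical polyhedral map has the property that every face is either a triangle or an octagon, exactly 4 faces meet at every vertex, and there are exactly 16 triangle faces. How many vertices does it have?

16

Let x be the number of octagons; then F = 16 + x.
Edge–face incidences: 2E = 3·16 + 8·x = 48 + 8x.
Every vertex has degree 4, so 4V = 2E.
Euler: V − E + F = 2 ⇒ (2E)/4 − E + (16 + x) = 2.
Multiply by 8: 2·(2E) − 4·(2E) + 8·(16 + x) = 16, i.e. 128 + 8x − 2·(48 + 8x) = 16.
Collecting terms: −8x + 32 = 16, so −8x = −16, so x = 2.
Then 2E = 48 + 8·2 = 64, so E = 32, V = 2E/4 = 16, F = 16 + 2 = 18.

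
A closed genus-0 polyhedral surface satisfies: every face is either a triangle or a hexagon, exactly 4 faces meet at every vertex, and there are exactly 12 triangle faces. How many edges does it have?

Let x be the number of hexagons; then F = 12 + x.
Edge–face incidences: 2E = 3·12 + 6·x = 36 + 6x.
Every vertex has degree 4, so 4V = 2E.
Euler: V − E + F = 2 ⇒ (2E)/4 − E + (12 + x) = 2.
Multiply by 8: 2·(2E) − 4·(2E) + 8·(12 + x) = 16, i.e. 96 + 8x − 2·(36 + 6x) = 16.
Collecting terms: −4x + 24 = 16, so −4x = −8, so x = 2.
Then 2E = 36 + 6·2 = 48, so E = 24, V = 2E/4 = 12, F = 12 + 2 = 14.

24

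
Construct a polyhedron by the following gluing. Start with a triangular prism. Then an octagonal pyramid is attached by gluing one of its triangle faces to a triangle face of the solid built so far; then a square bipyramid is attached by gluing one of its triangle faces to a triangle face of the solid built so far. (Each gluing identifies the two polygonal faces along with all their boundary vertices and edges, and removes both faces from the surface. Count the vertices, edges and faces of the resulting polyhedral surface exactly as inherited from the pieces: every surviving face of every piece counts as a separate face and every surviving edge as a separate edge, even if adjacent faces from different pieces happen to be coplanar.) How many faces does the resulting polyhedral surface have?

18

A triangular prism: V=6, E=9, F=5.
Attach an octagonal pyramid (V=9, E=16, F=9) along a 3-gon: merge 3 vertices and 3 edges, delete both glued faces → V=12, E=22, F=12.
Attach a square bipyramid (V=6, E=12, F=8) along a 3-gon: merge 3 vertices and 3 edges, delete both glued faces → V=15, E=31, F=18.
Check: V − E + F = 15 − 31 + 18 = 2.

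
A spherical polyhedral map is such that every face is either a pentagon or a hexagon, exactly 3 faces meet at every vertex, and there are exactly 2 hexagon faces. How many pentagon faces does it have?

12

Let x be the number of pentagons; then F = 2 + x.
Edge–face incidences: 2E = 6·2 + 5·x = 12 + 5x.
Every vertex has degree 3, so 3V = 2E.
Euler: V − E + F = 2 ⇒ (2E)/3 − E + (2 + x) = 2.
Multiply by 6: 2·(2E) − 3·(2E) + 6·(2 + x) = 12, i.e. 12 + 6x − (12 + 5x) = 12.
Collecting terms: x = 12.
Then 2E = 12 + 5·12 = 72, so E = 36, V = 2E/3 = 24, F = 2 + 12 = 14.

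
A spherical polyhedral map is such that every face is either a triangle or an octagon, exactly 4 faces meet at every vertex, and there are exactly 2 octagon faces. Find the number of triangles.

Let x be the number of triangles; then F = 2 + x.
Edge–face incidences: 2E = 8·2 + 3·x = 16 + 3x.
Every vertex has degree 4, so 4V = 2E.
Euler: V − E + F = 2 ⇒ (2E)/4 − E + (2 + x) = 2.
Multiply by 8: 2·(2E) − 4·(2E) + 8·(2 + x) = 16, i.e. 16 + 8x − 2·(16 + 3x) = 16.
Collecting terms: 2x − 16 = 16, so 2x = 32, so x = 16.
Then 2E = 16 + 3·16 = 64, so E = 32, V = 2E/4 = 16, F = 2 + 16 = 18.

16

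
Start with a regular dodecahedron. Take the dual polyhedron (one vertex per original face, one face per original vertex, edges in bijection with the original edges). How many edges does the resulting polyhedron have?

The base solid has V = 20, E = 30, F = 12.
The dual swaps V and F and preserves E: V′ = F = 12, E′ = E = 30, F′ = V = 20.

30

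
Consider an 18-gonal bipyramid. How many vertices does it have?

20

A bipyramid over an n-gon has 2n triangular faces and n + 2 vertices: V = 18 + 2 = 20, E = 3·18 = 54, F = 2·18 = 36.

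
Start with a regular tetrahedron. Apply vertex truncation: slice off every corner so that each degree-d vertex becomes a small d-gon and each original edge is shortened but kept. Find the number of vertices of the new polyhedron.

12

The base solid has V = 4, E = 6, F = 4.
Truncation replaces each original edge-end by a new vertex, so V′ = 2E = 12.
Each original edge survives, and each old vertex of degree d contributes d new edges; summing degrees gives Σd = 2E, so E′ = E + 2E = 3E = 18.
Each original face survives and each original vertex becomes one new face: F′ = F + V = 8.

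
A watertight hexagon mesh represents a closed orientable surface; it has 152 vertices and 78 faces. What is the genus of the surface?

3

Every face is a hexagon, so 2E = 6·78 = 468, giving E = 234.
χ = V − E + F = 152 − 234 + 78 = -4.
For a closed orientable surface χ = 2 − 2g, so g = (2 − (-4))/2 = 3.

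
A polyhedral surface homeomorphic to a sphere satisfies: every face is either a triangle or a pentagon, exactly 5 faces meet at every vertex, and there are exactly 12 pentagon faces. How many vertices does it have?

60

Let x be the number of triangles; then F = 12 + x.
Edge–face incidences: 2E = 5·12 + 3·x = 60 + 3x.
Every vertex has degree 5, so 5V = 2E.
Euler: V − E + F = 2 ⇒ (2E)/5 − E + (12 + x) = 2.
Multiply by 10: 2·(2E) − 5·(2E) + 10·(12 + x) = 20, i.e. 120 + 10x − 3·(60 + 3x) = 20.
Collecting terms: x − 60 = 20, so x = 80.
Then 2E = 60 + 3·80 = 300, so E = 150, V = 2E/5 = 60, F = 12 + 80 = 92.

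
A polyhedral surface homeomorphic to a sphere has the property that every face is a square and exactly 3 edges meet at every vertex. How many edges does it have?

Each face has 4 edges and each edge borders two faces, so 2E = 4F.
Each vertex has degree 3, so 3V = 2E and hence V = 4F/3.
Euler: V − E + F = 2 ⇒ (4F/3) − (4F/2) + F = 2.
Multiply by 6: (8 − 12 + 6)F = 12, i.e. 2F = 12.
So F = 6, E = 4·6/2 = 12, V = 4·6/3 = 8.

12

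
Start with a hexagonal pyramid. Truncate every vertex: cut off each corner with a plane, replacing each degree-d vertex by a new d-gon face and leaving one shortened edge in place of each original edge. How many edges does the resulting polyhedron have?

36

The base solid has V = 7, E = 12, F = 7.
Truncation replaces each original edge-end by a new vertex, so V′ = 2E = 24.
Each original edge survives, and each old vertex of degree d contributes d new edges; summing degrees gives Σd = 2E, so E′ = E + 2E = 3E = 36.
Each original face survives and each original vertex becomes one new face: F′ = F + V = 14.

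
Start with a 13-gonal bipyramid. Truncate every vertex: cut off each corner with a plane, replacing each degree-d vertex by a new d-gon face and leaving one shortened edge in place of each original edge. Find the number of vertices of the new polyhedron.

78

The base solid has V = 15, E = 39, F = 26.
Truncation replaces each original edge-end by a new vertex, so V′ = 2E = 78.
Each original edge survives, and each old vertex of degree d contributes d new edges; summing degrees gives Σd = 2E, so E′ = E + 2E = 3E = 117.
Each original face survives and each original vertex becomes one new face: F′ = F + V = 41.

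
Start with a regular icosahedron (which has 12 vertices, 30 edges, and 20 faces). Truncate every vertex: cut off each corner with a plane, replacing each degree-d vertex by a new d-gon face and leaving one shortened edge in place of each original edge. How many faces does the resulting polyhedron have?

Truncation replaces each original edge-end by a new vertex, so V′ = 2E = 60.
Each original edge survives, and each old vertex of degree d contributes d new edges; summing degrees gives Σd = 2E, so E′ = E + 2E = 3E = 90.
Each original face survives and each original vertex becomes one new face: F′ = F + V = 32.

32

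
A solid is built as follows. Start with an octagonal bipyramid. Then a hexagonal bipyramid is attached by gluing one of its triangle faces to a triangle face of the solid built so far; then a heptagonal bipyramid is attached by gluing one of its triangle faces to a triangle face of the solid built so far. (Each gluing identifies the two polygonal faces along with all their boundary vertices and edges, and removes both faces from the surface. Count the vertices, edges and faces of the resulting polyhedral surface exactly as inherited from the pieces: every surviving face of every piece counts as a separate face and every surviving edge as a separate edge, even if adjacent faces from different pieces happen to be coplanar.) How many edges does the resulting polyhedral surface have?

57

An octagonal bipyramid: V=10, E=24, F=16.
Attach a hexagonal bipyramid (V=8, E=18, F=12) along a 3-gon: merge 3 vertices and 3 edges, delete both glued faces → V=15, E=39, F=26.
Attach a heptagonal bipyramid (V=9, E=21, F=14) along a 3-gon: merge 3 vertices and 3 edges, delete both glued faces → V=21, E=57, F=38.
Check: V − E + F = 21 − 57 + 38 = 2.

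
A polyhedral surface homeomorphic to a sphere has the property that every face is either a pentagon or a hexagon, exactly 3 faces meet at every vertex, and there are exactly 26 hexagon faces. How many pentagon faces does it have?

12

Let x be the number of pentagons; then F = 26 + x.
Edge–face incidences: 2E = 6·26 + 5·x = 156 + 5x.
Every vertex has degree 3, so 3V = 2E.
Euler: V − E + F = 2 ⇒ (2E)/3 − E + (26 + x) = 2.
Multiply by 6: 2·(2E) − 3·(2E) + 6·(26 + x) = 12, i.e. 156 + 6x − (156 + 5x) = 12.
Collecting terms: x = 12.
Then 2E = 156 + 5·12 = 216, so E = 108, V = 2E/3 = 72, F = 26 + 12 = 38.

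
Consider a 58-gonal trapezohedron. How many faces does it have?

116

The n-trapezohedron (dual of the n-antiprism) has V = 2·58 + 2 = 118, E = 4·58 = 232, F = 2·58 = 116.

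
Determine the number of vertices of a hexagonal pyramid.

7

A pyramid on an n-gon base has one n-gon and n triangles: V = 6 + 1 = 7, E = 2·6 = 12, F = 6 + 1 = 7.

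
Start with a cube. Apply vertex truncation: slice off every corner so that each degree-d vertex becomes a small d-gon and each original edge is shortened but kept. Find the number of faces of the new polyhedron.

14

The base solid has V = 8, E = 12, F = 6.
Truncation replaces each original edge-end by a new vertex, so V′ = 2E = 24.
Each original edge survives, and each old vertex of degree d contributes d new edges; summing degrees gives Σd = 2E, so E′ = E + 2E = 3E = 36.
Each original face survives and each original vertex becomes one new face: F′ = F + V = 14.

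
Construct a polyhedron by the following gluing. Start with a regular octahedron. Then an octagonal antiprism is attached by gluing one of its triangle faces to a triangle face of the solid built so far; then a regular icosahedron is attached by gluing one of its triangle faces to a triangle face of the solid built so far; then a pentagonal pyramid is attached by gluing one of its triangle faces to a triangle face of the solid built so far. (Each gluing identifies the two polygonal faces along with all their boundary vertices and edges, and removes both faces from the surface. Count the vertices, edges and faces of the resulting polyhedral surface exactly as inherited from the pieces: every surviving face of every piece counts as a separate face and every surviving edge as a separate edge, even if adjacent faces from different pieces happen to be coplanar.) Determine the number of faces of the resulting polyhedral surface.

46

A regular octahedron: V=6, E=12, F=8.
Attach an octagonal antiprism (V=16, E=32, F=18) along a 3-gon: merge 3 vertices and 3 edges, delete both glued faces → V=19, E=41, F=24.
Attach a regular icosahedron (V=12, E=30, F=20) along a 3-gon: merge 3 vertices and 3 edges, delete both glued faces → V=28, E=68, F=42.
Attach a pentagonal pyramid (V=6, E=10, F=6) along a 3-gon: merge 3 vertices and 3 edges, delete both glued faces → V=31, E=75, F=46.
Check: V − E + F = 31 − 75 + 46 = 2.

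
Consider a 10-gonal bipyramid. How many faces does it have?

A bipyramid over an n-gon has 2n triangular faces and n + 2 vertices: V = 10 + 2 = 12, E = 3·10 = 30, F = 2·10 = 20.

20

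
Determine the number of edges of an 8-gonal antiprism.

An antiprism on an n-gon has two n-gon caps and 2n triangles: V = 2·8 = 16, E = 4·8 = 32, F = 2·8 + 2 = 18.

32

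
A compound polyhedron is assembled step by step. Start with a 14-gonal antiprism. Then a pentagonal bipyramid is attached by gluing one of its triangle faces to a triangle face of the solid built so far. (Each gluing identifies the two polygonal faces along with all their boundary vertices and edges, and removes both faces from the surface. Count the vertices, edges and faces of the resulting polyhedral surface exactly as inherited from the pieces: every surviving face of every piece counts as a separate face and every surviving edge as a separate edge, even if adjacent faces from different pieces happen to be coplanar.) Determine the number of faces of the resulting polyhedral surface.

38

A 14-gonal antiprism: V=28, E=56, F=30.
Attach a pentagonal bipyramid (V=7, E=15, F=10) along a 3-gon: merge 3 vertices and 3 edges, delete both glued faces → V=32, E=68, F=38.
Check: V − E + F = 32 − 68 + 38 = 2.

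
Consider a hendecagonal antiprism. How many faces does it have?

24

An antiprism on an n-gon has two n-gon caps and 2n triangles: V = 2·11 = 22, E = 4·11 = 44, F = 2·11 + 2 = 24.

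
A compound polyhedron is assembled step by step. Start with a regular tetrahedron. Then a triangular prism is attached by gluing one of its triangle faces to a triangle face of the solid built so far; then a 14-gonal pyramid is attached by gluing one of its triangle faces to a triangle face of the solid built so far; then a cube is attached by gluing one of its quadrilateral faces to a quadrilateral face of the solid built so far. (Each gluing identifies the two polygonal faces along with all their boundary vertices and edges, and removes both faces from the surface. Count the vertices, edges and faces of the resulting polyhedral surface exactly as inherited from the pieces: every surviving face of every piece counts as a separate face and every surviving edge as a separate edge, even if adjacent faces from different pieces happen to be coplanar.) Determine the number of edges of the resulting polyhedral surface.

45

A regular tetrahedron: V=4, E=6, F=4.
Attach a triangular prism (V=6, E=9, F=5) along a 3-gon: merge 3 vertices and 3 edges, delete both glued faces → V=7, E=12, F=7.
Attach a 14-gonal pyramid (V=15, E=28, F=15) along a 3-gon: merge 3 vertices and 3 edges, delete both glued faces → V=19, E=37, F=20.
Attach a cube (V=8, E=12, F=6) along a 4-gon: merge 4 vertices and 4 edges, delete both glued faces → V=23, E=45, F=24.
Check: V − E + F = 23 − 45 + 24 = 2.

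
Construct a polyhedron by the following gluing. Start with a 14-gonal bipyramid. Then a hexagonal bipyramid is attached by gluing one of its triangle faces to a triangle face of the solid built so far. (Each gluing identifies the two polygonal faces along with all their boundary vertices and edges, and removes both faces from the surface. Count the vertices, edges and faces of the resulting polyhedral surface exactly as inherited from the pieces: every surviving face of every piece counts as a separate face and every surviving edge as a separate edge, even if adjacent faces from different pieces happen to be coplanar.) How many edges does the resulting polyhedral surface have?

57

A 14-gonal bipyramid: V=16, E=42, F=28.
Attach a hexagonal bipyramid (V=8, E=18, F=12) along a 3-gon: merge 3 vertices and 3 edges, delete both glued faces → V=21, E=57, F=38.
Check: V − E + F = 21 − 57 + 38 = 2.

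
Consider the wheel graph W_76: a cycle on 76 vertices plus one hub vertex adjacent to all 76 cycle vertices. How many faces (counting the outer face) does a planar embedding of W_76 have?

77

W_76 has V = 76 + 1 = 77 vertices and E = 2·76 = 152 edges.
By Euler's formula F = 2 − V + E = 2 − 77 + 152 = 77.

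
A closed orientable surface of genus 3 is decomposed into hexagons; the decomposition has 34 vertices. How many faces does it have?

19

χ = 2 − 2·3 = -4, and every face is a hexagon so 6F = 2E.
V − E + F = -4 with E = 6F/2 gives 34 − (6/2 − 1)·F = -4, so F = 19 and E = 57.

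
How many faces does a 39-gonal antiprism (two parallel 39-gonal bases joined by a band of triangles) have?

An antiprism on an n-gon has two n-gon caps and 2n triangles: V = 2·39 = 78, E = 4·39 = 156, F = 2·39 + 2 = 80.

80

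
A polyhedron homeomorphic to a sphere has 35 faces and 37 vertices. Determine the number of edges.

Here V − E + F = 2.
E = V + F − (2) = 37 + 35 − (2) = 70.

70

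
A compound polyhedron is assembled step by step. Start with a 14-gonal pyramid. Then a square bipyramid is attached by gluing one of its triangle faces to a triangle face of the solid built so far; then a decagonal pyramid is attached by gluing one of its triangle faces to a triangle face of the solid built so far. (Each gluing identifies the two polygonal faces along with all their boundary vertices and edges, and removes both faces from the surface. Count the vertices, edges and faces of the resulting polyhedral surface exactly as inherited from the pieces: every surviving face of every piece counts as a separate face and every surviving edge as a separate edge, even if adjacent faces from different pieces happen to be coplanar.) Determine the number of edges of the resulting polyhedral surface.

54

A 14-gonal pyramid: V=15, E=28, F=15.
Attach a square bipyramid (V=6, E=12, F=8) along a 3-gon: merge 3 vertices and 3 edges, delete both glued faces → V=18, E=37, F=21.
Attach a decagonal pyramid (V=11, E=20, F=11) along a 3-gon: merge 3 vertices and 3 edges, delete both glued faces → V=26, E=54, F=30.
Check: V − E + F = 26 − 54 + 30 = 2.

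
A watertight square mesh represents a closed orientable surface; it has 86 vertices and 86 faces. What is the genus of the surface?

1

Every face is a square, so 2E = 4·86 = 344, giving E = 172.
χ = V − E + F = 86 − 172 + 86 = 0.
For a closed orientable surface χ = 2 − 2g, so g = (2 − (0))/2 = 1.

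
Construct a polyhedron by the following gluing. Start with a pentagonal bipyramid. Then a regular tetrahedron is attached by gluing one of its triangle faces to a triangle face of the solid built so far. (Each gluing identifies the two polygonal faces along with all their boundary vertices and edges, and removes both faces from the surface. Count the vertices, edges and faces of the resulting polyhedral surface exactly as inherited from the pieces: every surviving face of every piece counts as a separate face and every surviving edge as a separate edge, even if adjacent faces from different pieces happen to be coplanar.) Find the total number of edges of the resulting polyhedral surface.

18

A pentagonal bipyramid: V=7, E=15, F=10.
Attach a regular tetrahedron (V=4, E=6, F=4) along a 3-gon: merge 3 vertices and 3 edges, delete both glued faces → V=8, E=18, F=12.
Check: V − E + F = 8 − 18 + 12 = 2.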